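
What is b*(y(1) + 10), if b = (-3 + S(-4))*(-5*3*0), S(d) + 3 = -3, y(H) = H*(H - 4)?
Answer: 0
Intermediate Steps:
y(H) = H*(-4 + H)
S(d) = -6 (S(d) = -3 - 3 = -6)
b = 0 (b = (-3 - 6)*(-5*3*0) = -(-135)*0 = -9*0 = 0)
b*(y(1) + 10) = 0*(1*(-4 + 1) + 10) = 0*(1*(-3) + 10) = 0*(-3 + 10) = 0*7 = 0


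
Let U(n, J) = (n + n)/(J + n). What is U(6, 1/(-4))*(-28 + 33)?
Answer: 240/23 ≈ 10.435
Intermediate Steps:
U(n, J) = 2*n/(J + n) (U(n, J) = (2*n)/(J + n) = 2*n/(J + n))
U(6, 1/(-4))*(-28 + 33) = (2*6/(1/(-4) + 6))*(-28 + 33) = (2*6/(-¼ + 6))*5 = (2*6/(23/4))*5 = (2*6*(4/23))*5 = (48/23)*5 = 240/23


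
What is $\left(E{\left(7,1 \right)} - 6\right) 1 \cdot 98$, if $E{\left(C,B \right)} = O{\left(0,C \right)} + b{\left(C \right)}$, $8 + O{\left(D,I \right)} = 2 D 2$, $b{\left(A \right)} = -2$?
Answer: $-1568$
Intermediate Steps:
$O{\left(D,I \right)} = -8 + 4 D$ ($O{\left(D,I \right)} = -8 + 2 D 2 = -8 + 4 D$)
$E{\left(C,B \right)} = -10$ ($E{\left(C,B \right)} = \left(-8 + 4 \cdot 0\right) - 2 = \left(-8 + 0\right) - 2 = -8 - 2 = -10$)
$\left(E{\left(7,1 \right)} - 6\right) 1 \cdot 98 = \left(-10 - 6\right) 1 \cdot 98 = \left(-16\right) 1 \cdot 98 = \left(-16\right) 98 = -1568$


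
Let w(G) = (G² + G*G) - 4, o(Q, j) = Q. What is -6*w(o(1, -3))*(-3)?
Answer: -36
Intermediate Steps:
w(G) = -4 + 2*G² (w(G) = (G² + G²) - 4 = 2*G² - 4 = -4 + 2*G²)
-6*w(o(1, -3))*(-3) = -6*(-4 + 2*1²)*(-3) = -6*(-4 + 2*1)*(-3) = -6*(-4 + 2)*(-3) = -6*(-2)*(-3) = 12*(-3) = -36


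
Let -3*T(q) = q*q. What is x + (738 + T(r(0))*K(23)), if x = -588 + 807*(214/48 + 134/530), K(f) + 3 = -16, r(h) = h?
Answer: 8378047/2120 ≈ 3951.9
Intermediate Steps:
T(q) = -q**2/3 (T(q) = -q*q/3 = -q**2/3)
K(f) = -19 (K(f) = -3 - 16 = -19)
x = 6813487/2120 (x = -588 + 807*(214*(1/48) + 134*(1/530)) = -588 + 807*(107/24 + 67/265) = -588 + 807*(29963/6360) = -588 + 8060047/2120 = 6813487/2120 ≈ 3213.9)
x + (738 + T(r(0))*K(23)) = 6813487/2120 + (738 - 1/3*0**2*(-19)) = 6813487/2120 + (738 - 1/3*0*(-19)) = 6813487/2120 + (738 + 0*(-19)) = 6813487/2120 + (738 + 0) = 6813487/2120 + 738 = 8378047/2120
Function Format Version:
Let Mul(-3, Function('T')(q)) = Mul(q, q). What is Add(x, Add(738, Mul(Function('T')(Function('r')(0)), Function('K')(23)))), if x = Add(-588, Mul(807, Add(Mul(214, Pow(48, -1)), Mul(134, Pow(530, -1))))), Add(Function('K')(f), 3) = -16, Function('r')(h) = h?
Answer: Rational(8378047, 2120) ≈ 3951.9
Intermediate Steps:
Function('T')(q) = Mul(Rational(-1, 3), Pow(q, 2)) (Function('T')(q) = Mul(Rational(-1, 3), Mul(q, q)) = Mul(Rational(-1, 3), Pow(q, 2)))
Function('K')(f) = -19 (Function('K')(f) = Add(-3, -16) = -19)
x = Rational(6813487, 2120) (x = Add(-588, Mul(807, Add(Mul(214, Rational(1, 48)), Mul(134, Rational(1, 530))))) = Add(-588, Mul(807, Add(Rational(107, 24), Rational(67, 265)))) = Add(-588, Mul(807, Rational(29963, 6360))) = Add(-588, Rational(8060047, 2120)) = Rational(6813487, 2120) ≈ 3213.9)
Add(x, Add(738, Mul(Function('T')(Function('r')(0)), Function('K')(23)))) = Add(Rational(6813487, 2120), Add(738, Mul(Mul(Rational(-1, 3), Pow(0, 2)), -19))) = Add(Rational(6813487, 2120), Add(738, Mul(Mul(Rational(-1, 3), 0), -19))) = Add(Rational(6813487, 2120), Add(738, Mul(0, -19))) = Add(Rational(6813487, 2120), Add(738, 0)) = Add(Rational(6813487, 2120), 738) = Rational(8378047, 2120)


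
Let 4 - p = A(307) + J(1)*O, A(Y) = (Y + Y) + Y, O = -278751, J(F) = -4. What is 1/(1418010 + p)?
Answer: 1/302089 ≈ 3.3103e-6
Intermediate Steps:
A(Y) = 3*Y (A(Y) = 2*Y + Y = 3*Y)
p = -1115921 (p = 4 - (3*307 - 4*(-278751)) = 4 - (921 + 1115004) = 4 - 1*1115925 = 4 - 1115925 = -1115921)
1/(1418010 + p) = 1/(1418010 - 1115921) = 1/302089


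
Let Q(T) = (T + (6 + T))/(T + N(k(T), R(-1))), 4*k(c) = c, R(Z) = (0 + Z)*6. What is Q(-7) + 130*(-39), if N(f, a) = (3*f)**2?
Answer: -1668158/329 ≈ -5070.4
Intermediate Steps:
R(Z) = 6*Z (R(Z) = Z*6 = 6*Z)
k(c) = c/4
N(f, a) = 9*f**2
Q(T) = (6 + 2*T)/(T + 9*T**2/16) (Q(T) = (T + (6 + T))/(T + 9*(T/4)**2) = (6 + 2*T)/(T + 9*(T**2/16)) = (6 + 2*T)/(T + 9*T**2/16))
Q(-7) + 130*(-39) = 32*(3 - 7)/(-7*(16 + 9*(-7))) + 130*(-39) = 32*(-1/7)*(-4)/(16 - 63) - 5070 = 32*(-1/7)*(-4)/(-47) - 5070 = 32*(-1/7)*(-1/47)*(-4) - 5070 = -128/329 - 5070 = -1668158/329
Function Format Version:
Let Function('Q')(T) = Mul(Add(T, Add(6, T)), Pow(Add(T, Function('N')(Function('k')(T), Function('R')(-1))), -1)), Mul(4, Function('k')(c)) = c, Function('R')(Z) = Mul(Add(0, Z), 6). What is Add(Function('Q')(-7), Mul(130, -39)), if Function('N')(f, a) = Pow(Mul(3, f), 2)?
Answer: Rational(-1668158, 329) ≈ -5070.4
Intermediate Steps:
Function('R')(Z) = Mul(6, Z) (Function('R')(Z) = Mul(Z, 6) = Mul(6, Z))
Function('k')(c) = Mul(Rational(1, 4), c)
Function('N')(f, a) = Mul(9, Pow(f, 2))
Function('Q')(T) = Mul(Pow(Add(T, Mul(Rational(9, 16), Pow(T, 2))), -1), Add(6, Mul(2, T))) (Function('Q')(T) = Mul(Add(T, Add(6, T)), Pow(Add(T, Mul(9, Pow(Mul(Rational(1, 4), T), 2))), -1)) = Mul(Add(6, Mul(2, T)), Pow(Add(T, Mul(9, Mul(Rational(1, 16), Pow(T, 2)))), -1)) = Mul(Add(6, Mul(2, T)), Pow(Add(T, Mul(Rational(9, 16), Pow(T, 2))), -1)) = Mul(Pow(Add(T, Mul(Rational(9, 16), Pow(T, 2))), -1), Add(6, Mul(2, T))))
Add(Function('Q')(-7), Mul(130, -39)) = Add(Mul(32, Pow(-7, -1), Pow(Add(16, Mul(9, -7)), -1), Add(3, -7)), Mul(130, -39)) = Add(Mul(32, Rational(-1, 7), Pow(Add(16, -63), -1), -4), -5070) = Add(Mul(32, Rational(-1, 7), Pow(-47, -1), -4), -5070) = Add(Mul(32, Rational(-1, 7), Rational(-1, 47), -4), -5070) = Add(Rational(-128, 329), -5070) = Rational(-1668158, 329)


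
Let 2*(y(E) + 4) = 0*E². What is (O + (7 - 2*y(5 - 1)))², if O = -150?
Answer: 18225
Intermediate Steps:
y(E) = -4 (y(E) = -4 + (0*E²)/2 = -4 + (½)*0 = -4 + 0 = -4)
(O + (7 - 2*y(5 - 1)))² = (-150 + (7 - 2*(-4)))² = (-150 + (7 + 8))² = (-150 + 15)² = (-135)² = 18225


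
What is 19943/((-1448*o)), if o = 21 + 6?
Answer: -19943/39096 ≈ -0.51010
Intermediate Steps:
o = 27
19943/((-1448*o)) = 19943/((-1448*27)) = 19943/(-39096) = 19943*(-1/39096) = -19943/39096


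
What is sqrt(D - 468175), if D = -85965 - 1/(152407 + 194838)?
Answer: I*sqrt(66817696946800745)/347245 ≈ 744.41*I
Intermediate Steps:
D = -29850916426/347245 (D = -85965 - 1/347245 = -29850916426/347245 ≈ -85965.)
sqrt(D - 468175) = sqrt(-29850916426/347245 - 468175) = sqrt(-192422344301/347245) = I*sqrt(66817696946800745)/347245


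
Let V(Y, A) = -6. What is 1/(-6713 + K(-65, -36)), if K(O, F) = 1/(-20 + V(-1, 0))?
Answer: -26/174539 ≈ -0.00014896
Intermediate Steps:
K(O, F) = -1/26 (K(O, F) = 1/(-20 - 6) = 1/(-26) = -1/26)
1/(-6713 + K(-65, -36)) = 1/(-6713 - 1/26) = 1/(-174539/26) = -26/174539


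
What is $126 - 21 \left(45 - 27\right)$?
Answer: $-252$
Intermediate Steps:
$126 - 21 \left(45 - 27\right) = 126 - 378 = -252$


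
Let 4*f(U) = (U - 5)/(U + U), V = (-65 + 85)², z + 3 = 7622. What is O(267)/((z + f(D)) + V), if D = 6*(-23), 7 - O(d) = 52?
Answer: -49680/8853119 ≈ -0.0056116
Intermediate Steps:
z = 7619 (z = -3 + 7622 = 7619)
O(d) = -45 (O(d) = 7 - 1*52 = 7 - 52 = -45)
V = 400 (V = 20² = 400)
D = -138
f(U) = (-5 + U)/(8*U) (f(U) = ((U - 5)/(U + U))/4 = ((-5 + U)/((2*U)))/4 = ((-5 + U)*(1/(2*U)))/4 = ((-5 + U)/(2*U))/4 = (-5 + U)/(8*U))
O(267)/((z + f(D)) + V) = -45/((7619 + (⅛)*(-5 - 138)/(-138)) + 400) = -45/((7619 + (⅛)*(-1/138)*(-143)) + 400) = -45/((7619 + 143/1104) + 400) = -45/(8411519/1104 + 400) = -45/8853119/1104 = -45*1104/8853119 = -49680/8853119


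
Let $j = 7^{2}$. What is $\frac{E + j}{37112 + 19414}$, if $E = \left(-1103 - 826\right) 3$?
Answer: $- \frac{2869}{28263} \approx -0.10151$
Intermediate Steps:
$j = 49$
$E = -5787$ ($E = \left(-1103 - 826\right) 3 = \left(-1929\right) 3 = -5787$)
$\frac{E + j}{37112 + 19414} = \frac{-5787 + 49}{37112 + 19414} = - \frac{5738}{56526} = \left(-5738\right) \frac{1}{56526} = - \frac{2869}{28263}$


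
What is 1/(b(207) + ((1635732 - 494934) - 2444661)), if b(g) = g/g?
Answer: -1/1303862 ≈ -7.6695e-7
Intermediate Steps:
b(g) = 1
1/(b(207) + ((1635732 - 494934) - 2444661)) = 1/(1 + ((1635732 - 494934) - 2444661)) = 1/(1 + (1140798 - 2444661)) = 1/(1 - 1303863) = 1/(-1303862) = -1/1303862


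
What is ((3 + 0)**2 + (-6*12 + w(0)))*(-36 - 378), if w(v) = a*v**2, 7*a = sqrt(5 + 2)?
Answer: 26082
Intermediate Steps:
a = sqrt(7)/7 (a = sqrt(5 + 2)/7 = sqrt(7)/7 ≈ 0.37796)
w(v) = sqrt(7)*v**2/7 (w(v) = (sqrt(7)/7)*v**2 = sqrt(7)*v**2/7)
((3 + 0)**2 + (-6*12 + w(0)))*(-36 - 378) = ((3 + 0)**2 + (-6*12 + (1/7)*sqrt(7)*0**2))*(-36 - 378) = (3**2 + (-72 + (1/7)*sqrt(7)*0))*(-414) = (9 + (-72 + 0))*(-414) = (9 - 72)*(-414) = -63*(-414) = 26082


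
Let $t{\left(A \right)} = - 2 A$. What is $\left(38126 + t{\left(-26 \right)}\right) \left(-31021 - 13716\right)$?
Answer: $-1707969186$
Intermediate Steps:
$\left(38126 + t{\left(-26 \right)}\right) \left(-31021 - 13716\right) = \left(38126 - -52\right) \left(-31021 - 13716\right) = \left(38126 + 52\right) \left(-44737\right) = 38178 \left(-44737\right) = -1707969186$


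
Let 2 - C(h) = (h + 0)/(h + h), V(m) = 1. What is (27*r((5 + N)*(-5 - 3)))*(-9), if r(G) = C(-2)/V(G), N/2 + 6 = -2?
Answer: -729/2 ≈ -364.50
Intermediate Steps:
N = -16 (N = -12 + 2*(-2) = -12 - 4 = -16)
C(h) = 3/2 (C(h) = 2 - (h + 0)/(h + h) = 2 - h/(2*h) = 2 - h*1/(2*h) = 2 - 1*½ = 2 - ½ = 3/2)
r(G) = 3/2 (r(G) = (3/2)/1 = (3/2)*1 = 3/2)
(27*r((5 + N)*(-5 - 3)))*(-9) = (27*(3/2))*(-9) = (81/2)*(-9) = -729/2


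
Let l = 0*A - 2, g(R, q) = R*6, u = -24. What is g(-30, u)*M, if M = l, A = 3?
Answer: 360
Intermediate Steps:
g(R, q) = 6*R
l = -2 (l = 0*3 - 2 = 0 - 2 = -2)
M = -2
g(-30, u)*M = (6*(-30))*(-2) = -180*(-2) = 360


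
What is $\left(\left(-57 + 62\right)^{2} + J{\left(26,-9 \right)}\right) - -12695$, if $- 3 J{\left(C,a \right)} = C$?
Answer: $\frac{38134}{3} \approx 12711.0$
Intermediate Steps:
$J{\left(C,a \right)} = - \frac{C}{3}$
$\left(\left(-57 + 62\right)^{2} + J{\left(26,-9 \right)}\right) - -12695 = \left(\left(-57 + 62\right)^{2} - \frac{26}{3}\right) - -12695 = \left(5^{2} - \frac{26}{3}\right) + 12695 = \left(25 - \frac{26}{3}\right) + 12695 = \frac{49}{3} + 12695 = \frac{38134}{3}$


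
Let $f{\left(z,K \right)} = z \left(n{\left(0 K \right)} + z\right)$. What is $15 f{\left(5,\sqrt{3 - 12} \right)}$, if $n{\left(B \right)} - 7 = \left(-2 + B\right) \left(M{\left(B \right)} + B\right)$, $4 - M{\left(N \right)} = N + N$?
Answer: $300$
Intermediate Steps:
$M{\left(N \right)} = 4 - 2 N$ ($M{\left(N \right)} = 4 - \left(N + N\right) = 4 - 2 N$)
$n{\left(B \right)} = 7 + \left(-2 + B\right) \left(4 - B\right)$ ($n{\left(B \right)} = 7 + \left(-2 + B\right) \left(\left(4 - 2 B\right) + B\right) = 7 + \left(-2 + B\right) \left(4 - B\right)$)
$f{\left(z,K \right)} = z \left(-1 + z\right)$ ($f{\left(z,K \right)} = z \left(\left(-1 - \left(0 K\right)^{2} + 6 \cdot 0 K\right) + z\right) = z \left(\left(-1 - 0^{2} + 6 \cdot 0\right) + z\right) = z \left(\left(-1 - 0 + 0\right) + z\right) = z \left(\left(-1 + 0 + 0\right) + z\right) = z \left(-1 + z\right)$)
$15 f{\left(5,\sqrt{3 - 12} \right)} = 15 \cdot 5 \left(-1 + 5\right) = 15 \cdot 5 \cdot 4 = 15 \cdot 20 = 300$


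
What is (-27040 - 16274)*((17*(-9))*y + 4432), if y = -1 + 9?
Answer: -138951312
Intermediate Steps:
y = 8
(-27040 - 16274)*((17*(-9))*y + 4432) = (-27040 - 16274)*((17*(-9))*8 + 4432) = -43314*(-153*8 + 4432) = -43314*(-1224 + 4432) = -43314*3208 = -138951312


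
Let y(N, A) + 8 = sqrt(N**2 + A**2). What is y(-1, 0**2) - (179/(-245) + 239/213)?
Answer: -385723/52185 ≈ -7.3915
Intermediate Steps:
y(N, A) = -8 + sqrt(A**2 + N**2) (y(N, A) = -8 + sqrt(N**2 + A**2) = -8 + sqrt(A**2 + N**2))
y(-1, 0**2) - (179/(-245) + 239/213) = (-8 + sqrt((0**2)**2 + (-1)**2)) - (179/(-245) + 239/213) = (-8 + sqrt(0**2 + 1)) - (179*(-1/245) + 239*(1/213)) = (-8 + sqrt(0 + 1)) - (-179/245 + 239/213) = (-8 + sqrt(1)) - 1*20428/52185 = (-8 + 1) - 20428/52185 = -7 - 20428/52185 = -385723/52185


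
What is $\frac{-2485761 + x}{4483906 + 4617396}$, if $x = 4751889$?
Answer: $\frac{1133064}{4550651} \approx 0.24899$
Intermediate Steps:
$\frac{-2485761 + x}{4483906 + 4617396} = \frac{-2485761 + 4751889}{4483906 + 4617396} = \frac{2266128}{9101302} = 2266128 \cdot \frac{1}{9101302} = \frac{1133064}{4550651}$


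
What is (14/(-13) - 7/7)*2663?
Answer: -71901/13 ≈ -5530.8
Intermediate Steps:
(14/(-13) - 7/7)*2663 = (14*(-1/13) - 7*⅐)*2663 = (-14/13 - 1)*2663 = -27/13*2663 = -71901/13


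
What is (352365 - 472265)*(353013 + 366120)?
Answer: -86224046700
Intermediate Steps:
(352365 - 472265)*(353013 + 366120) = -119900*719133 = -86224046700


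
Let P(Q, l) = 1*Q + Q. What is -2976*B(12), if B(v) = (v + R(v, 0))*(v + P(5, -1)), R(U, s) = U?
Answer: -1571328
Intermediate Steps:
P(Q, l) = 2*Q (P(Q, l) = Q + Q = 2*Q)
B(v) = 2*v*(10 + v) (B(v) = (v + v)*(v + 2*5) = (2*v)*(v + 10) = (2*v)*(10 + v) = 2*v*(10 + v))
-2976*B(12) = -5952*12*(10 + 12) = -5952*12*22 = -2976*528 = -1571328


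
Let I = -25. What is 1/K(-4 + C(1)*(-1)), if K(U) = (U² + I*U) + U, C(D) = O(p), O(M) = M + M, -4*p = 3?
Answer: 4/265 ≈ 0.015094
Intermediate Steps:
p = -¾ (p = -¼*3 = -¾ ≈ -0.75000)
O(M) = 2*M
C(D) = -3/2 (C(D) = 2*(-¾) = -3/2)
K(U) = U² - 24*U (K(U) = (U² - 25*U) + U = U² - 24*U)
1/K(-4 + C(1)*(-1)) = 1/((-4 - 3/2*(-1))*(-24 + (-4 - 3/2*(-1)))) = 1/((-4 + 3/2)*(-24 + (-4 + 3/2))) = 1/(-5*(-24 - 5/2)/2) = 1/(-5/2*(-53/2)) = 1/(265/4) = 4/265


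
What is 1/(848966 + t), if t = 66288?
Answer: 1/915254 ≈ 1.0926e-6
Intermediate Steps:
1/(848966 + t) = 1/(848966 + 66288) = 1/915254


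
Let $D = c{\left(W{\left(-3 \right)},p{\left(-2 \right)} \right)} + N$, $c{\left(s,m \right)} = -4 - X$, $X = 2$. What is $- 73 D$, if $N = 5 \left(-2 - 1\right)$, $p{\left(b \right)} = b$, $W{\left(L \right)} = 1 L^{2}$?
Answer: $1533$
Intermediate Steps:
$W{\left(L \right)} = L^{2}$
$c{\left(s,m \right)} = -6$ ($c{\left(s,m \right)} = -4 - 2 = -6$)
$N = -15$ ($N = 5 \left(-3\right) = -15$)
$D = -21$ ($D = -6 - 15 = -21$)
$- 73 D = \left(-73\right) \left(-21\right) = 1533$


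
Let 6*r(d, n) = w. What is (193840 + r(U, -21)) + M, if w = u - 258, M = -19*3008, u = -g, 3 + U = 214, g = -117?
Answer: 273329/2 ≈ 1.3666e+5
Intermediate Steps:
U = 211 (U = -3 + 214 = 211)
u = 117 (u = -1*(-117) = 117)
M = -57152
w = -141 (w = 117 - 258 = -141)
r(d, n) = -47/2 (r(d, n) = (⅙)*(-141) = -47/2)
(193840 + r(U, -21)) + M = (193840 - 47/2) - 57152 = 387633/2 - 57152 = 273329/2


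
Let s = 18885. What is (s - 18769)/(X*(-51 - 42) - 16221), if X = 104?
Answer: -116/25893 ≈ -0.0044800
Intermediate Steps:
(s - 18769)/(X*(-51 - 42) - 16221) = (18885 - 18769)/(104*(-51 - 42) - 16221) = 116/(104*(-93) - 16221) = 116/(-9672 - 16221) = 116/(-25893) = 116*(-1/25893) = -116/25893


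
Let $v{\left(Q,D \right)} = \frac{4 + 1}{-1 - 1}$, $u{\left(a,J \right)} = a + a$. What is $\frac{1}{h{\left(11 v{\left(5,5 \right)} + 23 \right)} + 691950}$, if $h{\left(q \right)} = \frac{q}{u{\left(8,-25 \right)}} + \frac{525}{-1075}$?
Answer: $\frac{1376}{952122141} \approx 1.4452 \cdot 10^{-6}$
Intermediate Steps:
$u{\left(a,J \right)} = 2 a$
$v{\left(Q,D \right)} = - \frac{5}{2}$ ($v{\left(Q,D \right)} = \frac{5}{-2} = 5 \left(- \frac{1}{2}\right) = - \frac{5}{2}$)
$h{\left(q \right)} = - \frac{21}{43} + \frac{q}{16}$ ($h{\left(q \right)} = \frac{q}{2 \cdot 8} + \frac{525}{-1075} = \frac{q}{16} + 525 \left(- \frac{1}{1075}\right) = q \frac{1}{16} - \frac{21}{43} = \frac{q}{16} - \frac{21}{43} = - \frac{21}{43} + \frac{q}{16}$)
$\frac{1}{h{\left(11 v{\left(5,5 \right)} + 23 \right)} + 691950} = \frac{1}{\left(- \frac{21}{43} + \frac{11 \left(- \frac{5}{2}\right) + 23}{16}\right) + 691950} = \frac{1}{\left(- \frac{21}{43} + \frac{- \frac{55}{2} + 23}{16}\right) + 691950} = \frac{1}{\left(- \frac{21}{43} + \frac{1}{16} \left(- \frac{9}{2}\right)\right) + 691950} = \frac{1}{\left(- \frac{21}{43} - \frac{9}{32}\right) + 691950} = \frac{1}{- \frac{1059}{1376} + 691950} = \frac{1}{\frac{952122141}{1376}} = \frac{1376}{952122141}$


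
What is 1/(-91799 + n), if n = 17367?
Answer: -1/74432 ≈ -1.3435e-5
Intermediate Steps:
1/(-91799 + n) = 1/(-91799 + 17367) = 1/(-74432) = -1/74432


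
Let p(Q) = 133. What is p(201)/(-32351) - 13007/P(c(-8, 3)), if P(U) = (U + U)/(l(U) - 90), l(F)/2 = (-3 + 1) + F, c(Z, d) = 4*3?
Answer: 14727629399/388212 ≈ 37937.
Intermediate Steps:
c(Z, d) = 12
l(F) = -4 + 2*F (l(F) = 2*((-3 + 1) + F) = 2*(-2 + F) = -4 + 2*F)
P(U) = 2*U/(-94 + 2*U) (P(U) = (U + U)/((-4 + 2*U) - 90) = (2*U)/(-94 + 2*U) = 2*U/(-94 + 2*U))
p(201)/(-32351) - 13007/P(c(-8, 3)) = 133/(-32351) - 13007/(12/(-47 + 12)) = 133*(-1/32351) - 13007/(12/(-35)) = -133/32351 - 13007/(12*(-1/35)) = -133/32351 - 13007/(-12/35) = -133/32351 - 13007*(-35/12) = -133/32351 + 455245/12 = 14727629399/388212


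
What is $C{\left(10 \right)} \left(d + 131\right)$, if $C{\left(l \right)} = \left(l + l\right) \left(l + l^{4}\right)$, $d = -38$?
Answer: $18618600$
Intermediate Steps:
$C{\left(l \right)} = 2 l \left(l + l^{4}\right)$
$C{\left(10 \right)} \left(d + 131\right) = 2 \cdot 10^{2} \left(1 + 10^{3}\right) \left(-38 + 131\right) = 2 \cdot 100 \left(1 + 1000\right) 93 = 2 \cdot 100 \cdot 1001 \cdot 93 = 200200 \cdot 93 = 18618600$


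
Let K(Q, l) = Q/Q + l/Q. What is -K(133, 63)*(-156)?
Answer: 4368/19 ≈ 229.89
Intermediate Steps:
K(Q, l) = 1 + l/Q
-K(133, 63)*(-156) = -(133 + 63)/133*(-156) = -(1/133)*196*(-156) = -28*(-156)/19 = -1*(-4368/19) = 4368/19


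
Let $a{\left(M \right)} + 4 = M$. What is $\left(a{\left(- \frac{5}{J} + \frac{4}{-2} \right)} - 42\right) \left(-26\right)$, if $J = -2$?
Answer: $1183$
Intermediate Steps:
$a{\left(M \right)} = -4 + M$
$\left(a{\left(- \frac{5}{J} + \frac{4}{-2} \right)} - 42\right) \left(-26\right) = \left(\left(-4 + \left(- \frac{5}{-2} + \frac{4}{-2}\right)\right) - 42\right) \left(-26\right) = \left(\left(-4 + \left(\left(-5\right) \left(- \frac{1}{2}\right) + 4 \left(- \frac{1}{2}\right)\right)\right) - 42\right) \left(-26\right) = \left(\left(-4 + \left(\frac{5}{2} - 2\right)\right) - 42\right) \left(-26\right) = \left(\left(-4 + \frac{1}{2}\right) - 42\right) \left(-26\right) = \left(- \frac{7}{2} - 42\right) \left(-26\right) = \left(- \frac{91}{2}\right) \left(-26\right) = 1183$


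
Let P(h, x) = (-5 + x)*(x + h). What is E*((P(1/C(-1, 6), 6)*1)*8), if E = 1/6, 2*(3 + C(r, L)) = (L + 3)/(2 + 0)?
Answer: 56/9 ≈ 6.2222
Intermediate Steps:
C(r, L) = -9/4 + L/4 (C(r, L) = -3 + ((L + 3)/(2 + 0))/2 = -3 + ((3 + L)/2)/2 = -3 + ((3 + L)*(½))/2 = -3 + (3/2 + L/2)/2 = -3 + (¾ + L/4) = -9/4 + L/4)
P(h, x) = (-5 + x)*(h + x)
E = ⅙ ≈ 0.16667
E*((P(1/C(-1, 6), 6)*1)*8) = (((6² - 5/(-9/4 + (¼)*6) - 5*6 + 6/(-9/4 + (¼)*6))*1)*8)/6 = (((36 - 5/(-9/4 + 3/2) - 30 + 6/(-9/4 + 3/2))*1)*8)/6 = (((36 - 5/(-¾) - 30 + 6/(-¾))*1)*8)/6 = (((36 - 5*(-4/3) - 30 - 4/3*6)*1)*8)/6 = (((36 + 20/3 - 30 - 8)*1)*8)/6 = (((14/3)*1)*8)/6 = ((14/3)*8)/6 = (⅙)*(112/3) = 56/9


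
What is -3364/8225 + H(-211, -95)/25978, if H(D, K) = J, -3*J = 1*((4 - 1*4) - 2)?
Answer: -131076763/320503575 ≈ -0.40897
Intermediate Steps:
J = ⅔ (J = -((4 - 1*4) - 2)/3 = -((4 - 4) - 2)/3 = -(0 - 2)/3 = -(-2)/3 = -⅓*(-2) = ⅔ ≈ 0.66667)
H(D, K) = ⅔
-3364/8225 + H(-211, -95)/25978 = -3364/8225 + (⅔)/25978 = -3364*1/8225 + (⅔)*(1/25978) = -3364/8225 + 1/38967 = -131076763/320503575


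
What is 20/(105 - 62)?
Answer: 20/43 ≈ 0.46512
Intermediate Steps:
20/(105 - 62) = 20/43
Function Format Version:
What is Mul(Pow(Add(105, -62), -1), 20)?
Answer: Rational(20, 43) ≈ 0.46512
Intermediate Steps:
Mul(Pow(Add(105, -62), -1), 20) = Mul(Pow(43, -1), 20) = Mul(Rational(1, 43), 20) = Rational(20, 43)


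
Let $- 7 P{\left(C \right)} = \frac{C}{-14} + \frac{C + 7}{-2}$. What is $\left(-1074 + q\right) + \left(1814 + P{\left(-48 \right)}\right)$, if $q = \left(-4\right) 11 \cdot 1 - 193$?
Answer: $\frac{48959}{98} \approx 499.58$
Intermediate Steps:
$P{\left(C \right)} = \frac{1}{2} + \frac{4 C}{49}$ ($P{\left(C \right)} = - \frac{\frac{C}{-14} + \frac{C + 7}{-2}}{7} = - \frac{C \left(- \frac{1}{14}\right) + \left(7 + C\right) \left(- \frac{1}{2}\right)}{7} = - \frac{- \frac{C}{14} - \left(\frac{7}{2} + \frac{C}{2}\right)}{7} = - \frac{- \frac{7}{2} - \frac{4 C}{7}}{7} = \frac{1}{2} + \frac{4 C}{49}$)
$q = -237$ ($q = \left(-44\right) 1 - 193 = -44 - 193 = -237$)
$\left(-1074 + q\right) + \left(1814 + P{\left(-48 \right)}\right) = \left(-1074 - 237\right) + \left(1814 + \left(\frac{1}{2} + \frac{4}{49} \left(-48\right)\right)\right) = -1311 + \left(1814 + \left(\frac{1}{2} - \frac{192}{49}\right)\right) = -1311 + \left(1814 - \frac{335}{98}\right) = -1311 + \frac{177437}{98} = \frac{48959}{98}$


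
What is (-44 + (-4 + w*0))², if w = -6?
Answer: 2304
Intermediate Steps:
(-44 + (-4 + w*0))² = (-44 + (-4 - 6*0))² = (-44 + (-4 + 0))² = (-44 - 4)² = (-48)² = 2304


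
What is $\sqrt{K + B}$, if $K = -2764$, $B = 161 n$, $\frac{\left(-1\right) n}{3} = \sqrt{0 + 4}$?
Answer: $i \sqrt{3730} \approx 61.074 i$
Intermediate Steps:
$n = -6$ ($n = - 3 \sqrt{0 + 4} = - 3 \sqrt{4} = \left(-3\right) 2 = -6$)
$B = -966$ ($B = 161 \left(-6\right) = -966$)
$\sqrt{K + B} = \sqrt{-2764 - 966} = \sqrt{-3730} = i \sqrt{3730}$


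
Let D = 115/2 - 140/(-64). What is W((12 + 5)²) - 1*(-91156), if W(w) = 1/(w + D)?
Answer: 508559340/5579 ≈ 91156.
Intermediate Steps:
D = 955/16 (D = 115*(½) - 140*(-1/64) = 115/2 + 35/16 = 955/16 ≈ 59.688)
W(w) = 1/(955/16 + w) (W(w) = 1/(w + 955/16) = 1/(955/16 + w))
W((12 + 5)²) - 1*(-91156) = 16/(955 + 16*(12 + 5)²) - 1*(-91156) = 16/(955 + 16*17²) + 91156 = 16/(955 + 16*289) + 91156 = 16/(955 + 4624) + 91156 = 16/5579 + 91156 = 508559340/5579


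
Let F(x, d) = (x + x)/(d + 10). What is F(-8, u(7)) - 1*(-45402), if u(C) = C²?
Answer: 2678702/59 ≈ 45402.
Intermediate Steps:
F(x, d) = 2*x/(10 + d) (F(x, d) = (2*x)/(10 + d) = 2*x/(10 + d))
F(-8, u(7)) - 1*(-45402) = 2*(-8)/(10 + 7²) - 1*(-45402) = 2*(-8)/(10 + 49) + 45402 = 2*(-8)/59 + 45402 = 2*(-8)*(1/59) + 45402 = -16/59 + 45402 = 2678702/59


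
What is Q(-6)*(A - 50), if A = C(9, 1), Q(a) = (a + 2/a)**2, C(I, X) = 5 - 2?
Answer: -16967/9 ≈ -1885.2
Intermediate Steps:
C(I, X) = 3
A = 3
Q(-6)*(A - 50) = ((2 + (-6)**2)**2/(-6)**2)*(3 - 50) = ((2 + 36)**2/36)*(-47) = ((1/36)*38**2)*(-47) = ((1/36)*1444)*(-47) = (361/9)*(-47) = -16967/9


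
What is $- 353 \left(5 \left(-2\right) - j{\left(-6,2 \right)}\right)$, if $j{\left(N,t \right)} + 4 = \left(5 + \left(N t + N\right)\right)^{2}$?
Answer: $61775$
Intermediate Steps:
$j{\left(N,t \right)} = -4 + \left(5 + N + N t\right)^{2}$ ($j{\left(N,t \right)} = -4 + \left(5 + \left(N t + N\right)\right)^{2} = -4 + \left(5 + \left(N + N t\right)\right)^{2} = -4 + \left(5 + N + N t\right)^{2}$)
$- 353 \left(5 \left(-2\right) - j{\left(-6,2 \right)}\right) = - 353 \left(5 \left(-2\right) - \left(-4 + \left(5 - 6 - 12\right)^{2}\right)\right) = - 353 \left(-10 - \left(-4 + \left(5 - 6 - 12\right)^{2}\right)\right) = - 353 \left(-10 - \left(-4 + \left(-13\right)^{2}\right)\right) = - 353 \left(-10 - \left(-4 + 169\right)\right) = - 353 \left(-10 - 165\right) = \left(-353\right) \left(-175\right) = 61775$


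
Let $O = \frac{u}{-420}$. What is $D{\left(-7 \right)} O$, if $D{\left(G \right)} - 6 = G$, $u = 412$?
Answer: $\frac{103}{105} \approx 0.98095$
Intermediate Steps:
$D{\left(G \right)} = 6 + G$
$O = - \frac{103}{105}$ ($O = \frac{412}{-420} = 412 \left(- \frac{1}{420}\right) = - \frac{103}{105} \approx -0.98095$)
$D{\left(-7 \right)} O = \left(6 - 7\right) \left(- \frac{103}{105}\right) = \left(-1\right) \left(- \frac{103}{105}\right) = \frac{103}{105}$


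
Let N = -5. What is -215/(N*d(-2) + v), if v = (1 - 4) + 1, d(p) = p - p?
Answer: 215/2 ≈ 107.50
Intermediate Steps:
d(p) = 0
v = -2 (v = -3 + 1 = -2)
-215/(N*d(-2) + v) = -215/(-5*0 - 2) = -215/(0 - 2) = -215/(-2) = -215*(-½) = 215/2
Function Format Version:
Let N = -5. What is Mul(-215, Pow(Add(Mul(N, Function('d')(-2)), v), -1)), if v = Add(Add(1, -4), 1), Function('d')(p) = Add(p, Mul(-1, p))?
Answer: Rational(215, 2) ≈ 107.50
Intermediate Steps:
Function('d')(p) = 0
v = -2 (v = Add(-3, 1) = -2)
Mul(-215, Pow(Add(Mul(N, Function('d')(-2)), v), -1)) = Mul(-215, Pow(Add(Mul(-5, 0), -2), -1)) = Mul(-215, Pow(Add(0, -2), -1)) = Mul(-215, Pow(-2, -1)) = Mul(-215, Rational(-1, 2)) = Rational(215, 2)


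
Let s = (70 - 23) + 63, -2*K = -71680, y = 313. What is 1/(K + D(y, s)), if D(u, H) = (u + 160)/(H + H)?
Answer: 20/716843 ≈ 2.7900e-5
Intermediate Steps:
K = 35840 (K = -½*(-71680) = 35840)
s = 110 (s = 47 + 63 = 110)
D(u, H) = (160 + u)/(2*H) (D(u, H) = (160 + u)/((2*H)) = (160 + u)*(1/(2*H)) = (160 + u)/(2*H))
1/(K + D(y, s)) = 1/(35840 + (½)*(160 + 313)/110) = 1/(35840 + (½)*(1/110)*473) = 1/(35840 + 43/20) = 1/(716843/20) = 20/716843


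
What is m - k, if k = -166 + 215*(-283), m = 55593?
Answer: 116604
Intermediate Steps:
k = -61011 (k = -166 - 60845 = -61011)
m - k = 55593 - 1*(-61011) = 55593 + 61011 = 116604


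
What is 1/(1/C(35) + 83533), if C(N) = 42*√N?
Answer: 5157327420/430807031374859 - 42*√35/430807031374859 ≈ 1.1971e-5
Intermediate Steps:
1/(1/C(35) + 83533) = 1/(1/(42*√35) + 83533) = 1/(√35/1470 + 83533) = 1/(83533 + √35/1470)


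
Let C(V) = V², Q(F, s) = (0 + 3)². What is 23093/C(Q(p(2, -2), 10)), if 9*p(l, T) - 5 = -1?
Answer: 23093/81 ≈ 285.10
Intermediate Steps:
p(l, T) = 4/9 (p(l, T) = 5/9 + (⅑)*(-1) = 5/9 - ⅑ = 4/9)
Q(F, s) = 9 (Q(F, s) = 3² = 9)
23093/C(Q(p(2, -2), 10)) = 23093/(9²) = 23093/81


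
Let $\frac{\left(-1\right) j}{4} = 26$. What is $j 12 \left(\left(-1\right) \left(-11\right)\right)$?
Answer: $-13728$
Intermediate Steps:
$j = -104$ ($j = \left(-4\right) 26 = -104$)
$j 12 \left(\left(-1\right) \left(-11\right)\right) = \left(-104\right) 12 \left(\left(-1\right) \left(-11\right)\right) = \left(-1248\right) 11 = -13728$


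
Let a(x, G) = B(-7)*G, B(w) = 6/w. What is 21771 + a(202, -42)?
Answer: 21807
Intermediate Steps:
a(x, G) = -6*G/7 (a(x, G) = (6/(-7))*G = (6*(-⅐))*G = -6*G/7)
21771 + a(202, -42) = 21771 - 6/7*(-42) = 21771 + 36 = 21807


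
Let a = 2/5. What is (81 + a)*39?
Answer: 15873/5 ≈ 3174.6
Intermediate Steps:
a = ⅖ (a = 2*(⅕) = ⅖ ≈ 0.40000)
(81 + a)*39 = (81 + ⅖)*39 = (407/5)*39 = 15873/5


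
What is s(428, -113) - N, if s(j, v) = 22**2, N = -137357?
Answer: 137841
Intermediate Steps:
s(j, v) = 484
s(428, -113) - N = 484 - 1*(-137357) = 484 + 137357 = 137841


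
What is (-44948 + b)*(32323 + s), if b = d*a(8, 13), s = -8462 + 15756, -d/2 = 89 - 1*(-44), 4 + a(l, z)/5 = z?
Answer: -2254920406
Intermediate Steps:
a(l, z) = -20 + 5*z
d = -266 (d = -2*(89 - 1*(-44)) = -2*(89 + 44) = -2*133 = -266)
s = 7294
b = -11970 (b = -266*(-20 + 5*13) = -266*(-20 + 65) = -266*45 = -11970)
(-44948 + b)*(32323 + s) = (-44948 - 11970)*(32323 + 7294) = -56918*39617 = -2254920406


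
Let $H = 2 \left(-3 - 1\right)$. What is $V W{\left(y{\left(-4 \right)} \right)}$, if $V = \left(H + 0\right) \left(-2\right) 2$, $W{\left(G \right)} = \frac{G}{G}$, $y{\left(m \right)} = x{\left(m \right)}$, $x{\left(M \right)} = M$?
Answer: $32$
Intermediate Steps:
$y{\left(m \right)} = m$
$W{\left(G \right)} = 1$
$H = -8$ ($H = 2 \left(-4\right) = -8$)
$V = 32$ ($V = \left(-8 + 0\right) \left(-2\right) 2 = \left(-8\right) \left(-2\right) 2 = 16 \cdot 2 = 32$)
$V W{\left(y{\left(-4 \right)} \right)} = 32 \cdot 1 = 32$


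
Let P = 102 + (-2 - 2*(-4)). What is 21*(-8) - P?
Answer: -276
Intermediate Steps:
P = 108 (P = 102 + (-2 + 8) = 102 + 6 = 108)
21*(-8) - P = 21*(-8) - 1*108 = -168 - 108 = -276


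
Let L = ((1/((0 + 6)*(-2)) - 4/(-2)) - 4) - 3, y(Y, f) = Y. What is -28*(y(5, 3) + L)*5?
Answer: 35/3 ≈ 11.667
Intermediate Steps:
L = -61/12 (L = ((-½/6 - 4*(-½)) - 4) - 3 = (((⅙)*(-½) + 2) - 4) - 3 = ((-1/12 + 2) - 4) - 3 = (23/12 - 4) - 3 = -25/12 - 3 = -61/12 ≈ -5.0833)
-28*(y(5, 3) + L)*5 = -28*(5 - 61/12)*5 = -28*(-1/12)*5 = (7/3)*5 = 35/3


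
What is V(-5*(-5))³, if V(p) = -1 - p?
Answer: -17576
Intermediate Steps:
V(-5*(-5))³ = (-1 - (-5)*(-5))³ = (-1 - 1*25)³ = (-1 - 25)³ = (-26)³ = -17576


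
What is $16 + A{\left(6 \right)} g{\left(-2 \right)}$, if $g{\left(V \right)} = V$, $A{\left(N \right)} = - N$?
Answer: $28$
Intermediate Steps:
$16 + A{\left(6 \right)} g{\left(-2 \right)} = 16 + \left(-1\right) 6 \left(-2\right) = 16 - -12 = 16 + 12 = 28$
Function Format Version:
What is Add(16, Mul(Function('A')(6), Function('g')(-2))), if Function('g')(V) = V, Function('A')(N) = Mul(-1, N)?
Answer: 28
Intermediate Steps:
Add(16, Mul(Function('A')(6), Function('g')(-2))) = Add(16, Mul(Mul(-1, 6), -2)) = Add(16, Mul(-6, -2)) = Add(16, 12) = 28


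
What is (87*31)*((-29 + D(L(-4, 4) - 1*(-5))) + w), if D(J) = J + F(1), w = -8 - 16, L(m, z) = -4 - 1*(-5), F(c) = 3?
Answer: -118668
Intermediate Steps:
L(m, z) = 1 (L(m, z) = -4 + 5 = 1)
w = -24
D(J) = 3 + J (D(J) = J + 3 = 3 + J)
(87*31)*((-29 + D(L(-4, 4) - 1*(-5))) + w) = (87*31)*((-29 + (3 + (1 - 1*(-5)))) - 24) = 2697*((-29 + (3 + (1 + 5))) - 24) = 2697*((-29 + (3 + 6)) - 24) = 2697*((-29 + 9) - 24) = 2697*(-20 - 24) = 2697*(-44) = -118668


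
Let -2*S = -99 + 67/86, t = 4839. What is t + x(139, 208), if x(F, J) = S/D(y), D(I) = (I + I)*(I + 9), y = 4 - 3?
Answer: 16654607/3440 ≈ 4841.5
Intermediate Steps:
y = 1
S = 8447/172 (S = -(-99 + 67/86)/2 = -1/2*(-8447/86) = 8447/172 ≈ 49.110)
D(I) = 2*I*(9 + I) (D(I) = (2*I)*(9 + I) = 2*I*(9 + I))
x(F, J) = 8447/3440 (x(F, J) = 8447/(172*((2*1*(9 + 1)))) = 8447/(172*((2*1*10))) = (8447/172)/20 = (8447/172)*(1/20) = 8447/3440)
t + x(139, 208) = 4839 + 8447/3440 = 16654607/3440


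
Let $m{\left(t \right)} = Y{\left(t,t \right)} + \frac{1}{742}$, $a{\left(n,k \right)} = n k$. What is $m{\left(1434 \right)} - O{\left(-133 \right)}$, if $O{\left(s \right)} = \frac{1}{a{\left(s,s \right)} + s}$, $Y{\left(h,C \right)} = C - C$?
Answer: $\frac{1201}{930468} \approx 0.0012907$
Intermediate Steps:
$Y{\left(h,C \right)} = 0$
$a{\left(n,k \right)} = k n$
$m{\left(t \right)} = \frac{1}{742}$ ($m{\left(t \right)} = 0 + \frac{1}{742} = \frac{1}{742}$)
$O{\left(s \right)} = \frac{1}{s + s^{2}}$ ($O{\left(s \right)} = \frac{1}{s s + s} = \frac{1}{s^{2} + s} = \frac{1}{s + s^{2}}$)
$m{\left(1434 \right)} - O{\left(-133 \right)} = \frac{1}{742} - \frac{1}{\left(-133\right) \left(1 - 133\right)} = \frac{1}{742} - - \frac{1}{133 \left(-132\right)} = \frac{1}{742} - \left(- \frac{1}{133}\right) \left(- \frac{1}{132}\right) = \frac{1}{742} - \frac{1}{17556} = \frac{1201}{930468}$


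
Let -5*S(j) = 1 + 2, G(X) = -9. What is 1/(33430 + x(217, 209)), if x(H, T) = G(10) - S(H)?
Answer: 5/167108 ≈ 2.9921e-5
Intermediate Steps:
S(j) = -3/5 (S(j) = -(1 + 2)/5 = -1/5*3 = -3/5)
x(H, T) = -42/5 (x(H, T) = -9 - 1*(-3/5) = -9 + 3/5 = -42/5)
1/(33430 + x(217, 209)) = 1/(33430 - 42/5) = 1/(167108/5) = 5/167108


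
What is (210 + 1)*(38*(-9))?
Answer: -72162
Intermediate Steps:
(210 + 1)*(38*(-9)) = 211*(-342) = -72162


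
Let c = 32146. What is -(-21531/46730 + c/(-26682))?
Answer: 1038336361/623424930 ≈ 1.6655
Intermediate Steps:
-(-21531/46730 + c/(-26682)) = -(-21531/46730 + 32146/(-26682)) = -(-21531*1/46730 + 32146*(-1/26682)) = -(-21531/46730 - 16073/13341) = -1*(-1038336361/623424930) = 1038336361/623424930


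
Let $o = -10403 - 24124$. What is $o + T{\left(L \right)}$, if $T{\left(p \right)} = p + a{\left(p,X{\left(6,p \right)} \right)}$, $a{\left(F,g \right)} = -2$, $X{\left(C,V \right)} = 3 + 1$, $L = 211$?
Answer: $-34318$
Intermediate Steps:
$X{\left(C,V \right)} = 4$
$o = -34527$ ($o = -10403 - 24124 = -34527$)
$T{\left(p \right)} = -2 + p$ ($T{\left(p \right)} = p - 2 = -2 + p$)
$o + T{\left(L \right)} = -34527 + \left(-2 + 211\right) = -34527 + 209 = -34318$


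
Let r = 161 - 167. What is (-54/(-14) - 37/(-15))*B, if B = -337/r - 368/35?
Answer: 3182884/11025 ≈ 288.70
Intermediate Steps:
r = -6
B = 9587/210 (B = -337/(-6) - 368/35 = -337*(-1/6) - 368*1/35 = 337/6 - 368/35 = 9587/210 ≈ 45.652)
(-54/(-14) - 37/(-15))*B = (-54/(-14) - 37/(-15))*(9587/210) = (-54*(-1/14) - 37*(-1/15))*(9587/210) = (27/7 + 37/15)*(9587/210) = (664/105)*(9587/210) = 3182884/11025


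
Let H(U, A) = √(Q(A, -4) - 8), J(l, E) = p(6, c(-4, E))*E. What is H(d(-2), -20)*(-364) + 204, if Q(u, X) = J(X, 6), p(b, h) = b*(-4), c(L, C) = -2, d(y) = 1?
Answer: 204 - 728*I*√38 ≈ 204.0 - 4487.7*I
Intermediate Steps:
p(b, h) = -4*b
J(l, E) = -24*E (J(l, E) = (-4*6)*E = -24*E)
Q(u, X) = -144 (Q(u, X) = -24*6 = -144)
H(U, A) = 2*I*√38 (H(U, A) = √(-144 - 8) = √(-152) = 2*I*√38)
H(d(-2), -20)*(-364) + 204 = (2*I*√38)*(-364) + 204 = -728*I*√38 + 204 = 204 - 728*I*√38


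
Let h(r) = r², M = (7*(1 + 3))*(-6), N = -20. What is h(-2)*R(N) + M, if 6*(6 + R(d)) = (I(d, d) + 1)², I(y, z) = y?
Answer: 146/3 ≈ 48.667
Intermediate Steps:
M = -168 (M = (7*4)*(-6) = 28*(-6) = -168)
R(d) = -6 + (1 + d)²/6 (R(d) = -6 + (d + 1)²/6 = -6 + (1 + d)²/6)
h(-2)*R(N) + M = (-2)²*(-6 + (1 - 20)²/6) - 168 = 4*(-6 + (⅙)*(-19)²) - 168 = 4*(-6 + (⅙)*361) - 168 = 4*(-6 + 361/6) - 168 = 4*(325/6) - 168 = 650/3 - 168 = 146/3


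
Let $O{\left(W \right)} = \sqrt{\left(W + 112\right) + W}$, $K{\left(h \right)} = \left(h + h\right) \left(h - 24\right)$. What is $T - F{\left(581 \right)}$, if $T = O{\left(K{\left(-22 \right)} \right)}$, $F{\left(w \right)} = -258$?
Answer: $258 + 8 \sqrt{65} \approx 322.5$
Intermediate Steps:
$K{\left(h \right)} = 2 h \left(-24 + h\right)$
$O{\left(W \right)} = \sqrt{112 + 2 W}$ ($O{\left(W \right)} = \sqrt{\left(112 + W\right) + W} = \sqrt{112 + 2 W}$)
$T = 8 \sqrt{65}$ ($T = \sqrt{112 + 2 \cdot 2 \left(-22\right) \left(-24 - 22\right)} = \sqrt{112 + 2 \cdot 2 \left(-22\right) \left(-46\right)} = \sqrt{112 + 2 \cdot 2024} = \sqrt{112 + 4048} = \sqrt{4160} = 8 \sqrt{65} \approx 64.498$)
$T - F{\left(581 \right)} = 8 \sqrt{65} - -258 = 8 \sqrt{65} + 258 = 258 + 8 \sqrt{65}$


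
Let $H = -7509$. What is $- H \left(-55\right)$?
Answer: $-412995$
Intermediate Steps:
$- H \left(-55\right) = - \left(-7509\right) \left(-55\right) = \left(-1\right) 412995 = -412995$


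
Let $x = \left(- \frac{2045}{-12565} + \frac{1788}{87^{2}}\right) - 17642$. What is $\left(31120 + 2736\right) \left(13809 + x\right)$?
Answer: $- \frac{822695261564672}{6340299} \approx -1.2976 \cdot 10^{8}$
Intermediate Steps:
$x = - \frac{111853025303}{6340299}$ ($x = \left(\left(-2045\right) \left(- \frac{1}{12565}\right) + \frac{1788}{7569}\right) - 17642 = \left(\frac{409}{2513} + 1788 \cdot \frac{1}{7569}\right) - 17642 = \left(\frac{409}{2513} + \frac{596}{2523}\right) - 17642 = \frac{2529655}{6340299} - 17642 = - \frac{111853025303}{6340299} \approx -17642.0$)
$\left(31120 + 2736\right) \left(13809 + x\right) = \left(31120 + 2736\right) \left(13809 - \frac{111853025303}{6340299}\right) = 33856 \left(- \frac{24299836412}{6340299}\right) = - \frac{822695261564672}{6340299}$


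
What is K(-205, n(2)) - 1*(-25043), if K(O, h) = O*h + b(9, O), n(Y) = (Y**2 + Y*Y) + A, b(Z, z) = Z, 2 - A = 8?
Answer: 24642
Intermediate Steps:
A = -6 (A = 2 - 1*8 = 2 - 8 = -6)
n(Y) = -6 + 2*Y**2 (n(Y) = (Y**2 + Y*Y) - 6 = (Y**2 + Y**2) - 6 = 2*Y**2 - 6 = -6 + 2*Y**2)
K(O, h) = 9 + O*h (K(O, h) = O*h + 9 = 9 + O*h)
K(-205, n(2)) - 1*(-25043) = (9 - 205*(-6 + 2*2**2)) - 1*(-25043) = (9 - 205*(-6 + 2*4)) + 25043 = (9 - 205*(-6 + 8)) + 25043 = (9 - 205*2) + 25043 = (9 - 410) + 25043 = -401 + 25043 = 24642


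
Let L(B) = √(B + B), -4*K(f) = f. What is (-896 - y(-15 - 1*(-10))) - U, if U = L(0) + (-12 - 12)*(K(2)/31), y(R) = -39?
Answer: -26579/31 ≈ -857.39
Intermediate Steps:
K(f) = -f/4
L(B) = √2*√B (L(B) = √(2*B) = √2*√B)
U = 12/31 (U = √2*√0 + (-12 - 12)*(-¼*2/31) = √2*0 - (-12)/31 = 0 - 24*(-1/62) = 0 + 12/31 = 12/31 ≈ 0.38710)
(-896 - y(-15 - 1*(-10))) - U = (-896 - 1*(-39)) - 1*12/31 = (-896 + 39) - 12/31 = -857 - 12/31 = -26579/31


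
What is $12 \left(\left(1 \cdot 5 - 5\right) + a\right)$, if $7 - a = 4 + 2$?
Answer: $12$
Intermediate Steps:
$a = 1$ ($a = 7 - \left(4 + 2\right) = 7 - 6 = 1$)
$12 \left(\left(1 \cdot 5 - 5\right) + a\right) = 12 \left(\left(1 \cdot 5 - 5\right) + 1\right) = 12 \left(\left(5 - 5\right) + 1\right) = 12 \left(0 + 1\right) = 12 \cdot 1 = 12$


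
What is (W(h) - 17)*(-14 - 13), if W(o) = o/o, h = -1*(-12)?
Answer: 432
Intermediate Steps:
h = 12
W(o) = 1
(W(h) - 17)*(-14 - 13) = (1 - 17)*(-14 - 13) = -16*(-27) = 432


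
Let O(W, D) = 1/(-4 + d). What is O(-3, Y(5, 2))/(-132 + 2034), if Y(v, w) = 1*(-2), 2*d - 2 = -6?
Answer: -1/11412 ≈ -8.7627e-5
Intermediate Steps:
d = -2 (d = 1 + (1/2)*(-6) = 1 - 3 = -2)
Y(v, w) = -2
O(W, D) = -1/6 (O(W, D) = 1/(-4 - 2) = 1/(-6) = -1/6)
O(-3, Y(5, 2))/(-132 + 2034) = -1/(6*(-132 + 2034)) = -1/6/1902 = -1/6*1/1902 = -1/11412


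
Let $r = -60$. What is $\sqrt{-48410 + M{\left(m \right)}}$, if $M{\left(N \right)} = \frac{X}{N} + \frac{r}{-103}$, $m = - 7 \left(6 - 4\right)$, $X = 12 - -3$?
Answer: $\frac{55 i \sqrt{33277034}}{1442} \approx 220.02 i$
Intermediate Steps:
$X = 15$ ($X = 12 + 3 = 15$)
$m = -14$ ($m = \left(-7\right) 2 = -14$)
$M{\left(N \right)} = \frac{60}{103} + \frac{15}{N}$ ($M{\left(N \right)} = \frac{15}{N} - \frac{60}{-103} = \frac{15}{N} - - \frac{60}{103} = \frac{15}{N} + \frac{60}{103} = \frac{60}{103} + \frac{15}{N}$)
$\sqrt{-48410 + M{\left(m \right)}} = \sqrt{-48410 + \left(\frac{60}{103} + \frac{15}{-14}\right)} = \sqrt{-48410 + \left(\frac{60}{103} + 15 \left(- \frac{1}{14}\right)\right)} = \sqrt{-48410 + \left(\frac{60}{103} - \frac{15}{14}\right)} = \sqrt{-48410 - \frac{705}{1442}} = \sqrt{- \frac{69807925}{1442}} = \frac{55 i \sqrt{33277034}}{1442}$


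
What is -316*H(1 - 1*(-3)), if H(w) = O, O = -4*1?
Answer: 1264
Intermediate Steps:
O = -4
H(w) = -4
-316*H(1 - 1*(-3)) = -316*(-4) = 1264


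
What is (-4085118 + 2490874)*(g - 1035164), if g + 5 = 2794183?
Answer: -2804297515416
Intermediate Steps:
g = 2794178 (g = -5 + 2794183 = 2794178)
(-4085118 + 2490874)*(g - 1035164) = (-4085118 + 2490874)*(2794178 - 1035164) = -1594244*1759014 = -2804297515416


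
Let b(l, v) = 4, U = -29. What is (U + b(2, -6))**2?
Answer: 625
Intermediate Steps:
(U + b(2, -6))**2 = (-29 + 4)**2 = (-25)**2 = 625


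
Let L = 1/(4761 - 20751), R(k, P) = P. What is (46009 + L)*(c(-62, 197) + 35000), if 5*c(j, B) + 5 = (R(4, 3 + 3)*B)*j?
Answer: 74827146068299/79950 ≈ 9.3592e+8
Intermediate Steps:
L = -1/15990 (L = 1/(-15990) = -1/15990 ≈ -6.2539e-5)
c(j, B) = -1 + 6*B*j/5 (c(j, B) = -1 + (((3 + 3)*B)*j)/5 = -1 + ((6*B)*j)/5 = -1 + (6*B*j)/5 = -1 + 6*B*j/5)
(46009 + L)*(c(-62, 197) + 35000) = (46009 - 1/15990)*((-1 + (6/5)*197*(-62)) + 35000) = 735683909*((-1 - 73284/5) + 35000)/15990 = 735683909*(-73289/5 + 35000)/15990 = (735683909/15990)*(101711/5) = 74827146068299/79950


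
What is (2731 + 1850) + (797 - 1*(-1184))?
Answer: 6562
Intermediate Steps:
(2731 + 1850) + (797 - 1*(-1184)) = 4581 + (797 + 1184) = 4581 + 1981 = 6562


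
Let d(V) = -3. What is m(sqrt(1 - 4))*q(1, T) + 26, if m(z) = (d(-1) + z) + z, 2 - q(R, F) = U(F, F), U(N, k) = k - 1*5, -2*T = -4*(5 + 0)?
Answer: 35 - 6*I*sqrt(3) ≈ 35.0 - 10.392*I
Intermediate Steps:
T = 10 (T = -(-2)*(5 + 0) = -(-2)*5 = -1/2*(-20) = 10)
U(N, k) = -5 + k (U(N, k) = k - 5 = -5 + k)
q(R, F) = 7 - F (q(R, F) = 2 - (-5 + F) = 2 + (5 - F) = 7 - F)
m(z) = -3 + 2*z (m(z) = (-3 + z) + z = -3 + 2*z)
m(sqrt(1 - 4))*q(1, T) + 26 = (-3 + 2*sqrt(1 - 4))*(7 - 1*10) + 26 = (-3 + 2*sqrt(-3))*(7 - 10) + 26 = (-3 + 2*(I*sqrt(3)))*(-3) + 26 = (-3 + 2*I*sqrt(3))*(-3) + 26 = (9 - 6*I*sqrt(3)) + 26 = 35 - 6*I*sqrt(3)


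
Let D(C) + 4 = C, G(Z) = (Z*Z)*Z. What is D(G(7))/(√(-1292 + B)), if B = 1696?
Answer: 339*√101/202 ≈ 16.866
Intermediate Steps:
G(Z) = Z³ (G(Z) = Z²*Z = Z³)
D(C) = -4 + C
D(G(7))/(√(-1292 + B)) = (-4 + 7³)/(√(-1292 + 1696)) = (-4 + 343)/(√404) = 339/((2*√101)) = 339*(√101/202) = 339*√101/202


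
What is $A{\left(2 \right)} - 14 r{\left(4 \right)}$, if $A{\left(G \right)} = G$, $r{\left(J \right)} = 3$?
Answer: $-40$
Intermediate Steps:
$A{\left(2 \right)} - 14 r{\left(4 \right)} = 2 - 42 = -40$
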